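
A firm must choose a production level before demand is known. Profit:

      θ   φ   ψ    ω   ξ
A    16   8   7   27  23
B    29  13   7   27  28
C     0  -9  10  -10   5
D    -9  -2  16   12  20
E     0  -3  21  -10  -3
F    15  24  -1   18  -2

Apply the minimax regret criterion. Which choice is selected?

B

Column bests: θ=29, φ=24, ψ=21, ω=27, ξ=28.
A regrets: 13, 16, 14, 0, 5 → max 16
B regrets: 0, 11, 14, 0, 0 → max 14
C regrets: 29, 33, 11, 37, 23 → max 37
D regrets: 38, 26, 5, 15, 8 → max 38
E regrets: 29, 27, 0, 37, 31 → max 37
F regrets: 14, 0, 22, 9, 30 → max 30
Smallest max regret = 14 → B.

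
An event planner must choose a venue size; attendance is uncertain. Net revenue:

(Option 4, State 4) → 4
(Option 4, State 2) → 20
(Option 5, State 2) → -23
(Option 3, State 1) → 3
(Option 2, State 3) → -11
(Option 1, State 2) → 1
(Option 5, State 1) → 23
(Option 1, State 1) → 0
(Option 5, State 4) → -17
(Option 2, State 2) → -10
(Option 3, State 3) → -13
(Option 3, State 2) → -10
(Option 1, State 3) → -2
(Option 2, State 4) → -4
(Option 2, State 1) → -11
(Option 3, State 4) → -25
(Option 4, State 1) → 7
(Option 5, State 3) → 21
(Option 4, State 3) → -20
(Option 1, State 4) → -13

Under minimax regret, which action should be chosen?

Option 1

Column bests: State 1=23, State 2=20, State 3=21, State 4=4.
Option 1 regrets: 23, 19, 23, 17 → max 23
Option 2 regrets: 34, 30, 32, 8 → max 34
Option 3 regrets: 20, 30, 34, 29 → max 34
Option 4 regrets: 16, 0, 41, 0 → max 41
Option 5 regrets: 0, 43, 0, 21 → max 43
Smallest max regret = 23 → Option 1.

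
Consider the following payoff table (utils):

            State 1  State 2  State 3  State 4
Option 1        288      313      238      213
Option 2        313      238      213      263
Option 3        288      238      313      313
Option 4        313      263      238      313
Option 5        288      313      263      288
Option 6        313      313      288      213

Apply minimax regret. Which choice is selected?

Option 5

Column bests: State 1=313, State 2=313, State 3=313, State 4=313.
Option 1 regrets: 25, 0, 75, 100 → max 100
Option 2 regrets: 0, 75, 100, 50 → max 100
Option 3 regrets: 25, 75, 0, 0 → max 75
Option 4 regrets: 0, 50, 75, 0 → max 75
Option 5 regrets: 25, 0, 50, 25 → max 50
Option 6 regrets: 0, 0, 25, 100 → max 100
Smallest max regret = 50 → Option 5.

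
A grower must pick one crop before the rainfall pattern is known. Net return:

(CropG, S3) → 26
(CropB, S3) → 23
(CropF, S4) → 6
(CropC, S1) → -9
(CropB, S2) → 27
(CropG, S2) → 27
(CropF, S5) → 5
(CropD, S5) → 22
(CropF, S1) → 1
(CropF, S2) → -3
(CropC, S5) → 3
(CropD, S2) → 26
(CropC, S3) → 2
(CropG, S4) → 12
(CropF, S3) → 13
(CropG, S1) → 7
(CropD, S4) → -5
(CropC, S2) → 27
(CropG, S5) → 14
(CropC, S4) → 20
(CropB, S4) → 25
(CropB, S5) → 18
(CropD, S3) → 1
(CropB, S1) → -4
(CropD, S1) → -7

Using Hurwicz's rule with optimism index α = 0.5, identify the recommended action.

CropG

CropC: 0.5·27 + 0.5·(-9) = 9
CropB: 0.5·27 + 0.5·(-4) = 11.5
CropF: 0.5·13 + 0.5·(-3) = 5
CropG: 0.5·27 + 0.5·7 = 17
CropD: 0.5·26 + 0.5·(-7) = 9.5
Highest Hurwicz score = 17 → CropG.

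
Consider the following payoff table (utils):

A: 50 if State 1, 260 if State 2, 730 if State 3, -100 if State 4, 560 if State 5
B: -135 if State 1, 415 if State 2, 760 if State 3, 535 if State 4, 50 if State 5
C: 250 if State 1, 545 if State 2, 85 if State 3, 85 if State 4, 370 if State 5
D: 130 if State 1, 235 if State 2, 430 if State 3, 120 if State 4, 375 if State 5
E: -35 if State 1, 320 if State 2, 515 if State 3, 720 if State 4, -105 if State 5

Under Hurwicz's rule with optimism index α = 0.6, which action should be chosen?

B

A: 0.6·730 + 0.4·(-100) = 398
B: 0.6·760 + 0.4·(-135) = 402
C: 0.6·545 + 0.4·85 = 361
D: 0.6·430 + 0.4·120 = 306
E: 0.6·720 + 0.4·(-105) = 390
Highest Hurwicz score = 402 → B.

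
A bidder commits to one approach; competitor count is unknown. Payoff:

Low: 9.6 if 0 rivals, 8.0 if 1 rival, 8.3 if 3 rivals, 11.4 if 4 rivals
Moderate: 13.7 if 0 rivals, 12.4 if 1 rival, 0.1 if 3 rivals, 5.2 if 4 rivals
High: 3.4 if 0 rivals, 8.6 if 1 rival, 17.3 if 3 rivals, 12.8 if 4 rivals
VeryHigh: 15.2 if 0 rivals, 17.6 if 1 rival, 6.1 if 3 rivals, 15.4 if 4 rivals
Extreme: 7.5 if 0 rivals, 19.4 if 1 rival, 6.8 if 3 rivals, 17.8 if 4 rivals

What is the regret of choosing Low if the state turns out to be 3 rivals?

Best payoff under 3 rivals is 17.3.
Regret = 17.3 − 8.3 = 9.0.

9.0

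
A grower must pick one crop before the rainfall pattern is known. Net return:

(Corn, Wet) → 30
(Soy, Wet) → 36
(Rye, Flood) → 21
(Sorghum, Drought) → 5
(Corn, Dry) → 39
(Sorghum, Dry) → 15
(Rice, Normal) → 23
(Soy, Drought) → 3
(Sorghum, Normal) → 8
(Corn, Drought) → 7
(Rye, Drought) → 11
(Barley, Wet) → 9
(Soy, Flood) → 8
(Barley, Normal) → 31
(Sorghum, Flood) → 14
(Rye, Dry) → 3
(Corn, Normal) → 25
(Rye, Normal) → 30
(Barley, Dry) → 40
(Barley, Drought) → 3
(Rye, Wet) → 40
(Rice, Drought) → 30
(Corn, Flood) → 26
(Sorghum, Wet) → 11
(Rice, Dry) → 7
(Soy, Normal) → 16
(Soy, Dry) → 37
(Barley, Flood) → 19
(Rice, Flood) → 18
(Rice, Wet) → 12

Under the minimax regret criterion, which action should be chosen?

Corn

Column bests: Drought=30, Dry=40, Normal=31, Wet=40, Flood=26.
Rye regrets: 19, 37, 1, 0, 5 → max 37
Rice regrets: 0, 33, 8, 28, 8 → max 33
Sorghum regrets: 25, 25, 23, 29, 12 → max 29
Soy regrets: 27, 3, 15, 4, 18 → max 27
Corn regrets: 23, 1, 6, 10, 0 → max 23
Barley regrets: 27, 0, 0, 31, 7 → max 31
Smallest max regret = 23 → Corn.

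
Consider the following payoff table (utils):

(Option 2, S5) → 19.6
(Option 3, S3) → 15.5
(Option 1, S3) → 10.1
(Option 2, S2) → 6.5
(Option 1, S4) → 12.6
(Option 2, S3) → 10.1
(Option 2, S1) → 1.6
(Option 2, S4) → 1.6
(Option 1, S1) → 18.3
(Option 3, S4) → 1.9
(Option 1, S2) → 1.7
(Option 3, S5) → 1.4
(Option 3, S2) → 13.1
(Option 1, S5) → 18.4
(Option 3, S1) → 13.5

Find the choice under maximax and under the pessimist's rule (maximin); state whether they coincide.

maximax → Option 2; maximin → Option 1 (disagree)

Row maxima: Option 1=18.4, Option 2=19.6, Option 3=15.5
Best best-case = 19.6 → Option 2.
Row minima: Option 1=1.7, Option 2=1.6, Option 3=1.4
Best worst-case = 1.7 → Option 1.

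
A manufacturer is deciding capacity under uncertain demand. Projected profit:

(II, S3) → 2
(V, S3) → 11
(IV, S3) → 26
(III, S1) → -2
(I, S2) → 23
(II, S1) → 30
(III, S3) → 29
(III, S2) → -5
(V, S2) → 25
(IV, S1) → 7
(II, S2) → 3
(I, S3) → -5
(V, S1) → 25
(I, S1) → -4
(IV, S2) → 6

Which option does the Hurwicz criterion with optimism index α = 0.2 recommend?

I: 0.2·23 + 0.8·(-5) = 0.6
II: 0.2·30 + 0.8·2 = 7.6
III: 0.2·29 + 0.8·(-5) = 1.8
IV: 0.2·26 + 0.8·6 = 10
V: 0.2·25 + 0.8·11 = 13.8
Highest Hurwicz score = 13.8 → V.

V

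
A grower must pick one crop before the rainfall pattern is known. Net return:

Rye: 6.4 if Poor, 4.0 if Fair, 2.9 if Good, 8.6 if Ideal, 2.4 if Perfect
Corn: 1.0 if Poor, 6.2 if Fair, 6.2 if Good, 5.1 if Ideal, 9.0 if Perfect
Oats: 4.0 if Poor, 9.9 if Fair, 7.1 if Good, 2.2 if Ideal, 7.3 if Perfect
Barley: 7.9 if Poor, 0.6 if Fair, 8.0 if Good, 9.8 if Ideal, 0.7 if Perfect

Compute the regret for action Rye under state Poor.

Best payoff under Poor is 7.9.
Regret = 7.9 − 6.4 = 1.5.

1.5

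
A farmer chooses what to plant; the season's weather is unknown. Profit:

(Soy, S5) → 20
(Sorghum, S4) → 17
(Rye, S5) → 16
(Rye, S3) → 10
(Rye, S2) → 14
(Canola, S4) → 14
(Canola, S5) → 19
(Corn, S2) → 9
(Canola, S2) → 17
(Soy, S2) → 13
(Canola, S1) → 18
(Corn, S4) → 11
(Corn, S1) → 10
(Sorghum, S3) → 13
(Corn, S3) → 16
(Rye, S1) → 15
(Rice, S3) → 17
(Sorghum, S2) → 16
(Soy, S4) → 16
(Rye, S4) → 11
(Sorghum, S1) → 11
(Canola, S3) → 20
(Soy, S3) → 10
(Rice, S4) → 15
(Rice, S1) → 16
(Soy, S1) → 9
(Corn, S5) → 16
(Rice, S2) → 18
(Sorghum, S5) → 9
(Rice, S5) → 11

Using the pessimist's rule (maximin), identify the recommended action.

Row minima: Rice=11, Canola=14, Corn=9, Soy=9, Sorghum=9, Rye=10
Best worst-case = 14 → Canola.

Canola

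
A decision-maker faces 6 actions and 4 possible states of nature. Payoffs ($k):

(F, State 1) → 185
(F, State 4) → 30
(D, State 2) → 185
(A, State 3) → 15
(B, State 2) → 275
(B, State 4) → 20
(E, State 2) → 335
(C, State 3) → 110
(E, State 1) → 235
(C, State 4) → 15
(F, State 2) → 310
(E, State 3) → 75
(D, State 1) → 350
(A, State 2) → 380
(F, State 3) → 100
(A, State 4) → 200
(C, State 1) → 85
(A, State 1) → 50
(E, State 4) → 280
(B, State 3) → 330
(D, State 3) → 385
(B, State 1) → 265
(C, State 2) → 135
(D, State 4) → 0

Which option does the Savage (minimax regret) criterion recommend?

Column bests: State 1=350, State 2=380, State 3=385, State 4=280.
A regrets: 300, 0, 370, 80 → max 370
B regrets: 85, 105, 55, 260 → max 260
C regrets: 265, 245, 275, 265 → max 275
D regrets: 0, 195, 0, 280 → max 280
E regrets: 115, 45, 310, 0 → max 310
F regrets: 165, 70, 285, 250 → max 285
Smallest max regret = 260 → B.

B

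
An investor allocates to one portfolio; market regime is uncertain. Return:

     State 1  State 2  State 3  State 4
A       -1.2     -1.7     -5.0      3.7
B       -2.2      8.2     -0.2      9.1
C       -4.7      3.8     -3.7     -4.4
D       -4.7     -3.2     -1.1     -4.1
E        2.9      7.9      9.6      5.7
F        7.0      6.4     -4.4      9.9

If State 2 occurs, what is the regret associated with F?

Best payoff under State 2 is 8.2.
Regret = 8.2 − 6.4 = 1.8.

1.8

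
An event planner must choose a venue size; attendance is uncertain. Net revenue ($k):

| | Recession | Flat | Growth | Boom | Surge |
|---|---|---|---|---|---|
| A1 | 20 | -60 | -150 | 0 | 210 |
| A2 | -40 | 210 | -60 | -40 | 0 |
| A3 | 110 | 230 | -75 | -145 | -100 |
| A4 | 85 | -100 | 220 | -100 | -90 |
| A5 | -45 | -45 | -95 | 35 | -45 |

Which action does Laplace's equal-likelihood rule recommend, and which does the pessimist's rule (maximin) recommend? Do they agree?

Row averages: A1=4, A2=14, A3=4, A4=3, A5=-39
Highest average = 14 → A2.
Row minima: A1=-150, A2=-60, A3=-145, A4=-100, A5=-95
Best worst-case = -60 → A2.

laplace → A2; maximin → A2 (agree)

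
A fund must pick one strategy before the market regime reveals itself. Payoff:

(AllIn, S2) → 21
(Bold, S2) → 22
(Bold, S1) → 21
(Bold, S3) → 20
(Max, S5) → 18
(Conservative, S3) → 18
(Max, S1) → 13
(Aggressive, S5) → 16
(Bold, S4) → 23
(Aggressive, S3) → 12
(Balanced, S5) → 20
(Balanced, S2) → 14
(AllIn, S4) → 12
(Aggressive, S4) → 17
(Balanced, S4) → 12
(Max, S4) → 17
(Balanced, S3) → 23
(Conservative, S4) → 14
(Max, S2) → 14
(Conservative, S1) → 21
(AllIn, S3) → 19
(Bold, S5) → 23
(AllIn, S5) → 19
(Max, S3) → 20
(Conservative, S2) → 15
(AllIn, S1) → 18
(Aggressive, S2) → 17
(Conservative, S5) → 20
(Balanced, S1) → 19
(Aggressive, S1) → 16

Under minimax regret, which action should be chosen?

Column bests: S1=21, S2=22, S3=23, S4=23, S5=23.
Conservative regrets: 0, 7, 5, 9, 3 → max 9
Balanced regrets: 2, 8, 0, 11, 3 → max 11
Aggressive regrets: 5, 5, 11, 6, 7 → max 11
Bold regrets: 0, 0, 3, 0, 0 → max 3
AllIn regrets: 3, 1, 4, 11, 4 → max 11
Max regrets: 8, 8, 3, 6, 5 → max 8
Smallest max regret = 3 → Bold.

Bold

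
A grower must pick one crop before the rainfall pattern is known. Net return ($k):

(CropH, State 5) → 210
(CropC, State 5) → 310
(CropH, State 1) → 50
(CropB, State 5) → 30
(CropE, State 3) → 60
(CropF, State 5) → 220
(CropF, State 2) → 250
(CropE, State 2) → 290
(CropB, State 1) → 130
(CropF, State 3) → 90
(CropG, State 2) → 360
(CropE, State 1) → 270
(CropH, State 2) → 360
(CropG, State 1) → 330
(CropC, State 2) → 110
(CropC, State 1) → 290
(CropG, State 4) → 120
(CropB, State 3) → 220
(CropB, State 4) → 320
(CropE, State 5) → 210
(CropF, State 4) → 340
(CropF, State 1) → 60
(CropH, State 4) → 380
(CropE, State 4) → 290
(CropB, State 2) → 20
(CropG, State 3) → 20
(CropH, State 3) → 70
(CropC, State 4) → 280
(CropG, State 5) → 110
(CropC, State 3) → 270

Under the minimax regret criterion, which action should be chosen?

CropE

Column bests: State 1=330, State 2=360, State 3=270, State 4=380, State 5=310.
CropH regrets: 280, 0, 200, 0, 100 → max 280
CropB regrets: 200, 340, 50, 60, 280 → max 340
CropG regrets: 0, 0, 250, 260, 200 → max 260
CropC regrets: 40, 250, 0, 100, 0 → max 250
CropF regrets: 270, 110, 180, 40, 90 → max 270
CropE regrets: 60, 70, 210, 90, 100 → max 210
Smallest max regret = 210 → CropE.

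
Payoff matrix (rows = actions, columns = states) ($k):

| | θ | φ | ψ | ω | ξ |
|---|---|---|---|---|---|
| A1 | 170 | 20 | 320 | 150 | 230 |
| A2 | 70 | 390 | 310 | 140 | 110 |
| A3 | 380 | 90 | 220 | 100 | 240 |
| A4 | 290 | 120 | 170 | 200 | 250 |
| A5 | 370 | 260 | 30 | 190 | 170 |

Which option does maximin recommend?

Row minima: A1=20, A2=70, A3=90, A4=120, A5=30
Best worst-case = 120 → A4.

A4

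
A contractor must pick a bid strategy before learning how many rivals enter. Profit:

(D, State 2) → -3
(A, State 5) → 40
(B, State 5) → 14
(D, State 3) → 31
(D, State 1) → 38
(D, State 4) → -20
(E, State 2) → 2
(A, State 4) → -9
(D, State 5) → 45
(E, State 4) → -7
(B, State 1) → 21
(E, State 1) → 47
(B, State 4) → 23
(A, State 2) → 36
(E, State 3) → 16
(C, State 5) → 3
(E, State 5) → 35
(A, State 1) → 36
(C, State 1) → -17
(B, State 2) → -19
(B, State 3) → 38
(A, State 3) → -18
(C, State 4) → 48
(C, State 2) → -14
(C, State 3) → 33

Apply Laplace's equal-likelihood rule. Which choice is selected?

Row averages: A=17, B=15.4, C=10.6, D=18.2, E=18.6
Highest average = 18.6 → E.

E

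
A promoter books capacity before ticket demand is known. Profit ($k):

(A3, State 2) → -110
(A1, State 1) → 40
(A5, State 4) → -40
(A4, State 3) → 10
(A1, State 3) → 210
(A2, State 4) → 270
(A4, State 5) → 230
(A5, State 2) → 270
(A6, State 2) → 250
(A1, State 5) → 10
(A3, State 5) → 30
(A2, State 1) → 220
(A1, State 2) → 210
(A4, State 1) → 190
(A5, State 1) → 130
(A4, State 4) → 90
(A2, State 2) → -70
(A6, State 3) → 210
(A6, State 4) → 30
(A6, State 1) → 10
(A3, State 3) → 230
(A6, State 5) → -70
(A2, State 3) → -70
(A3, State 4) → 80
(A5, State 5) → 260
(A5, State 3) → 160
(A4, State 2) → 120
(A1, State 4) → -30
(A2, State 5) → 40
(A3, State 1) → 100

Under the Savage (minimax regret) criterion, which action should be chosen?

A4

Column bests: State 1=220, State 2=270, State 3=230, State 4=270, State 5=260.
A1 regrets: 180, 60, 20, 300, 250 → max 300
A2 regrets: 0, 340, 300, 0, 220 → max 340
A3 regrets: 120, 380, 0, 190, 230 → max 380
A4 regrets: 30, 150, 220, 180, 30 → max 220
A5 regrets: 90, 0, 70, 310, 0 → max 310
A6 regrets: 210, 20, 20, 240, 330 → max 330
Smallest max regret = 220 → A4.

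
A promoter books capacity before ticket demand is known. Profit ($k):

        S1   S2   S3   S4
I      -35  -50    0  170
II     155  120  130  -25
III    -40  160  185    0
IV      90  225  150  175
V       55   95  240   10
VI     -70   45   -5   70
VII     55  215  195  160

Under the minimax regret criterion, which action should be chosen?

IV

Column bests: S1=155, S2=225, S3=240, S4=175.
I regrets: 190, 275, 240, 5 → max 275
II regrets: 0, 105, 110, 200 → max 200
III regrets: 195, 65, 55, 175 → max 195
IV regrets: 65, 0, 90, 0 → max 90
V regrets: 100, 130, 0, 165 → max 165
VI regrets: 225, 180, 245, 105 → max 245
VII regrets: 100, 10, 45, 15 → max 100
Smallest max regret = 90 → IV.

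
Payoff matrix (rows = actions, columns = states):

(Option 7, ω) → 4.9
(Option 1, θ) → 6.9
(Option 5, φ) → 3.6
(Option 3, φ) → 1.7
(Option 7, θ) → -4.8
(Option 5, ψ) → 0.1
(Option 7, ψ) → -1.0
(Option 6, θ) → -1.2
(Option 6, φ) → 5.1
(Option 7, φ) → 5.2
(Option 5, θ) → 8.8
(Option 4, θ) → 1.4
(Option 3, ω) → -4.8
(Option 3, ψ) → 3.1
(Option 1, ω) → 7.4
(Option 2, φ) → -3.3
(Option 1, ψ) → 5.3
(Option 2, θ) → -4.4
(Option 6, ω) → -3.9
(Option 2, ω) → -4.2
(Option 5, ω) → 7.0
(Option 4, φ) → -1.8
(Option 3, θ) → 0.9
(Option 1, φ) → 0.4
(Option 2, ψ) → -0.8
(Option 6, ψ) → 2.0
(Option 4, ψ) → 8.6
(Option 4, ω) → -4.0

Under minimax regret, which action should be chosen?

Option 1

Column bests: θ=8.8, φ=5.2, ψ=8.6, ω=7.4.
Option 1 regrets: 1.9, 4.8, 3.3, 0.0 → max 4.8
Option 2 regrets: 13.2, 8.5, 9.4, 11.6 → max 13.2
Option 3 regrets: 7.9, 3.5, 5.5, 12.2 → max 12.2
Option 4 regrets: 7.4, 7.0, 0.0, 11.4 → max 11.4
Option 5 regrets: 0.0, 1.6, 8.5, 0.4 → max 8.5
Option 6 regrets: 10.0, 0.1, 6.6, 11.3 → max 11.3
Option 7 regrets: 13.6, 0.0, 9.6, 2.5 → max 13.6
Smallest max regret = 4.8 → Option 1.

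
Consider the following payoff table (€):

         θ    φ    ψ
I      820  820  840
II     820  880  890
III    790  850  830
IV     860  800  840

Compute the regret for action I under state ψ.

50

Best payoff under ψ is 890.
Regret = 890 − 840 = 50.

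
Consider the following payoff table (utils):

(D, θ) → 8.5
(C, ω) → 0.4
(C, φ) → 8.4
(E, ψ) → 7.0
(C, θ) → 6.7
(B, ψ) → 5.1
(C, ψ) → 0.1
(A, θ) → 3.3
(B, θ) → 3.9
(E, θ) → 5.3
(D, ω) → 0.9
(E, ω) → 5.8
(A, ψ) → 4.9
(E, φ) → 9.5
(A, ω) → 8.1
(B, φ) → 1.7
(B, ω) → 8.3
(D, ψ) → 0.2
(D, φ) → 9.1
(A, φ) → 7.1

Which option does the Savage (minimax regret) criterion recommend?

E

Column bests: θ=8.5, φ=9.5, ψ=7.0, ω=8.3.
A regrets: 5.2, 2.4, 2.1, 0.2 → max 5.2
B regrets: 4.6, 7.8, 1.9, 0.0 → max 7.8
C regrets: 1.8, 1.1, 6.9, 7.9 → max 7.9
D regrets: 0.0, 0.4, 6.8, 7.4 → max 7.4
E regrets: 3.2, 0.0, 0.0, 2.5 → max 3.2
Smallest max regret = 3.2 → E.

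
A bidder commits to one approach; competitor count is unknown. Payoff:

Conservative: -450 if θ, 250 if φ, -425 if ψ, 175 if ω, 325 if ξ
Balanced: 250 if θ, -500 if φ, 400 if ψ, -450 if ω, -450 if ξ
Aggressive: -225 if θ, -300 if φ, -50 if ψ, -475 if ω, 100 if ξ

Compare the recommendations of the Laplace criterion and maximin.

laplace → Conservative; maximin → Conservative (agree)

Row averages: Conservative=-25, Balanced=-150, Aggressive=-190
Highest average = -25 → Conservative.
Row minima: Conservative=-450, Balanced=-500, Aggressive=-475
Best worst-case = -450 → Conservative.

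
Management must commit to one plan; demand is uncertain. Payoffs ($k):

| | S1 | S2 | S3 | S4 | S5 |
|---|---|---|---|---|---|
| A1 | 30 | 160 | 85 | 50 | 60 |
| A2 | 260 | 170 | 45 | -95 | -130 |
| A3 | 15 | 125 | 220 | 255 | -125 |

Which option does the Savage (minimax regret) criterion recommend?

Column bests: S1=260, S2=170, S3=220, S4=255, S5=60.
A1 regrets: 230, 10, 135, 205, 0 → max 230
A2 regrets: 0, 0, 175, 350, 190 → max 350
A3 regrets: 245, 45, 0, 0, 185 → max 245
Smallest max regret = 230 → A1.

A1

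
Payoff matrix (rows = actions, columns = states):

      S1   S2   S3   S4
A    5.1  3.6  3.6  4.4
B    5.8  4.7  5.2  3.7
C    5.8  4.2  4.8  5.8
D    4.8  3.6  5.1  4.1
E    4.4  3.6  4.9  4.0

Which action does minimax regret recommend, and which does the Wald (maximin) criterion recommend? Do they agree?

minimax regret → C; maximin → C (agree)

Column bests: S1=5.8, S2=4.7, S3=5.2, S4=5.8.
A regrets: 0.7, 1.1, 1.6, 1.4 → max 1.6
B regrets: 0.0, 0.0, 0.0, 2.1 → max 2.1
C regrets: 0.0, 0.5, 0.4, 0.0 → max 0.5
D regrets: 1.0, 1.1, 0.1, 1.7 → max 1.7
E regrets: 1.4, 1.1, 0.3, 1.8 → max 1.8
Smallest max regret = 0.5 → C.
Row minima: A=3.6, B=3.7, C=4.2, D=3.6, E=3.6
Best worst-case = 4.2 → C.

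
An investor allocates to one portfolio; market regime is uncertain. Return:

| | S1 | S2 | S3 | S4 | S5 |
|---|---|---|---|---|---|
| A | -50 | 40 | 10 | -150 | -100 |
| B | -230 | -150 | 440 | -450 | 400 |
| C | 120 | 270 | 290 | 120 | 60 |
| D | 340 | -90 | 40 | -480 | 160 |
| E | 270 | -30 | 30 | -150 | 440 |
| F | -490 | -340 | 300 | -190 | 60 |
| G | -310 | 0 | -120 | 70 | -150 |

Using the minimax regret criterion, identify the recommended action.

C

Column bests: S1=340, S2=270, S3=440, S4=120, S5=440.
A regrets: 390, 230, 430, 270, 540 → max 540
B regrets: 570, 420, 0, 570, 40 → max 570
C regrets: 220, 0, 150, 0, 380 → max 380
D regrets: 0, 360, 400, 600, 280 → max 600
E regrets: 70, 300, 410, 270, 0 → max 410
F regrets: 830, 610, 140, 310, 380 → max 830
G regrets: 650, 270, 560, 50, 590 → max 650
Smallest max regret = 380 → C.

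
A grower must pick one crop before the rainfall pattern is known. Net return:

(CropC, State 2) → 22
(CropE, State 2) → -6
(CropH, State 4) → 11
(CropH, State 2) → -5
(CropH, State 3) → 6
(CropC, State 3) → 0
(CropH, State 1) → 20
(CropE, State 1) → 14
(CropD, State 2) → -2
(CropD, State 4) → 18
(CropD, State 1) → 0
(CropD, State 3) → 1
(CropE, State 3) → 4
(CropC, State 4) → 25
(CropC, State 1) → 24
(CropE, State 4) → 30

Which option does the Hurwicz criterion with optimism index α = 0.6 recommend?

CropC: 0.6·25 + 0.4·0 = 15
CropE: 0.6·30 + 0.4·(-6) = 15.6
CropD: 0.6·18 + 0.4·(-2) = 10
CropH: 0.6·20 + 0.4·(-5) = 10
Highest Hurwicz score = 15.6 → CropE.

CropE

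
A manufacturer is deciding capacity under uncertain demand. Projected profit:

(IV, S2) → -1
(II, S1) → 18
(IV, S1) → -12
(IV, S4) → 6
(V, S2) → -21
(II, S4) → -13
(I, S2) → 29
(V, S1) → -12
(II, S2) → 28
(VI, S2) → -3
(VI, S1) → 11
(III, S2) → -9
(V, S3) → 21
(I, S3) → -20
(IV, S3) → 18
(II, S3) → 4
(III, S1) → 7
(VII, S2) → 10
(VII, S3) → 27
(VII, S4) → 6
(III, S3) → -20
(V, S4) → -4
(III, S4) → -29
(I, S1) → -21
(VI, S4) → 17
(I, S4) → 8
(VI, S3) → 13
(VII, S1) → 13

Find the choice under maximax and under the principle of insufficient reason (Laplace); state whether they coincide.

Row maxima: I=29, II=28, III=7, IV=18, V=21, VI=17, VII=27
Best best-case = 29 → I.
Row averages: I=-1, II=9.25, III=-12.75, IV=2.75, V=-4, VI=9.5, VII=14
Highest average = 14 → VII.

maximax → I; laplace → VII (disagree)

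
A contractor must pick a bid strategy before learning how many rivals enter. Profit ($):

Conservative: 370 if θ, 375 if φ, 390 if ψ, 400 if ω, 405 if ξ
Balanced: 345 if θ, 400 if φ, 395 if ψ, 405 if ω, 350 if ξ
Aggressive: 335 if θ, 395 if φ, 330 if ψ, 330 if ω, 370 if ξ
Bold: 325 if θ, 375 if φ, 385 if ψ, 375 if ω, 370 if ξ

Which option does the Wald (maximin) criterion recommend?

Conservative

Row minima: Conservative=370, Balanced=345, Aggressive=330, Bold=325
Best worst-case = 370 → Conservative.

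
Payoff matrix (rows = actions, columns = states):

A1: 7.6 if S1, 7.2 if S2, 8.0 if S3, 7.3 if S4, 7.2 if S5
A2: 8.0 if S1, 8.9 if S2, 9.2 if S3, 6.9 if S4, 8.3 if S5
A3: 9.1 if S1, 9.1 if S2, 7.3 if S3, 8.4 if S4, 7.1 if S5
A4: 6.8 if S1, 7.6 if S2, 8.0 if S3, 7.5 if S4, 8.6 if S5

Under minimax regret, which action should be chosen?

A2

Column bests: S1=9.1, S2=9.1, S3=9.2, S4=8.4, S5=8.6.
A1 regrets: 1.5, 1.9, 1.2, 1.1, 1.4 → max 1.9
A2 regrets: 1.1, 0.2, 0.0, 1.5, 0.3 → max 1.5
A3 regrets: 0.0, 0.0, 1.9, 0.0, 1.5 → max 1.9
A4 regrets: 2.3, 1.5, 1.2, 0.9, 0.0 → max 2.3
Smallest max regret = 1.5 → A2.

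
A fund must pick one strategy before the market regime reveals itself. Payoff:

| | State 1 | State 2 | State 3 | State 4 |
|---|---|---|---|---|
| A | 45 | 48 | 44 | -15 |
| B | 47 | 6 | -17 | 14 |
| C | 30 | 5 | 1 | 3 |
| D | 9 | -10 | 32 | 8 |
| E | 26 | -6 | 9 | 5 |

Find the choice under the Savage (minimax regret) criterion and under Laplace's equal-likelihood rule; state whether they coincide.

minimax regret → A; laplace → A (agree)

Column bests: State 1=47, State 2=48, State 3=44, State 4=14.
A regrets: 2, 0, 0, 29 → max 29
B regrets: 0, 42, 61, 0 → max 61
C regrets: 17, 43, 43, 11 → max 43
D regrets: 38, 58, 12, 6 → max 58
E regrets: 21, 54, 35, 9 → max 54
Smallest max regret = 29 → A.
Row averages: A=30.5, B=12.5, C=9.75, D=9.75, E=8.5
Highest average = 30.5 → A.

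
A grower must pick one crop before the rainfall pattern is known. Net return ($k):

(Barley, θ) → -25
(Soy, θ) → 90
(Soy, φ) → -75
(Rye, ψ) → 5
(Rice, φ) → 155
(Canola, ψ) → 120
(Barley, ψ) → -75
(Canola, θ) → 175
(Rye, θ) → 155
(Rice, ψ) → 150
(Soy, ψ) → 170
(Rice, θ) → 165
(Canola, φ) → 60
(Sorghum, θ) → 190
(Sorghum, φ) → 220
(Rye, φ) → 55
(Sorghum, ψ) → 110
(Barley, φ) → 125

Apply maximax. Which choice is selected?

Sorghum

Row maxima: Rye=155, Rice=165, Barley=125, Soy=170, Canola=175, Sorghum=220
Best best-case = 220 → Sorghum.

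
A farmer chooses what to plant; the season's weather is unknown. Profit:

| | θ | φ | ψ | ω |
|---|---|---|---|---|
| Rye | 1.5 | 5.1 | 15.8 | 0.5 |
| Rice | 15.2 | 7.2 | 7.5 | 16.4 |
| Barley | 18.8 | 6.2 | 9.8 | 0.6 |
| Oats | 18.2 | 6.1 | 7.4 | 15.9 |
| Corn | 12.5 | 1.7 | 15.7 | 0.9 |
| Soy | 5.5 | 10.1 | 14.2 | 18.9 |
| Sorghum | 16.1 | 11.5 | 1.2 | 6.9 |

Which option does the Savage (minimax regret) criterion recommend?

Column bests: θ=18.8, φ=11.5, ψ=15.8, ω=18.9.
Rye regrets: 17.3, 6.4, 0.0, 18.4 → max 18.4
Rice regrets: 3.6, 4.3, 8.3, 2.5 → max 8.3
Barley regrets: 0.0, 5.3, 6.0, 18.3 → max 18.3
Oats regrets: 0.6, 5.4, 8.4, 3.0 → max 8.4
Corn regrets: 6.3, 9.8, 0.1, 18.0 → max 18.0
Soy regrets: 13.3, 1.4, 1.6, 0.0 → max 13.3
Sorghum regrets: 2.7, 0.0, 14.6, 12.0 → max 14.6
Smallest max regret = 8.3 → Rice.

Rice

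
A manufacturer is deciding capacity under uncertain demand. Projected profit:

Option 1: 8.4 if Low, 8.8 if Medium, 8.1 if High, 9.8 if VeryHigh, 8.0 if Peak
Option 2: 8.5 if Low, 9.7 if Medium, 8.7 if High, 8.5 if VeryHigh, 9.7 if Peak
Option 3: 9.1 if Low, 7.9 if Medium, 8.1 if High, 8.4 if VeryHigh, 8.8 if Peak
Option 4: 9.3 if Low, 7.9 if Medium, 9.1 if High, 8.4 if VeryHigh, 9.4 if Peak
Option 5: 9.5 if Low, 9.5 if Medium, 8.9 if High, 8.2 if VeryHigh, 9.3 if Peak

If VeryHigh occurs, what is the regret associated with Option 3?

1.4

Best payoff under VeryHigh is 9.8.
Regret = 9.8 − 8.4 = 1.4.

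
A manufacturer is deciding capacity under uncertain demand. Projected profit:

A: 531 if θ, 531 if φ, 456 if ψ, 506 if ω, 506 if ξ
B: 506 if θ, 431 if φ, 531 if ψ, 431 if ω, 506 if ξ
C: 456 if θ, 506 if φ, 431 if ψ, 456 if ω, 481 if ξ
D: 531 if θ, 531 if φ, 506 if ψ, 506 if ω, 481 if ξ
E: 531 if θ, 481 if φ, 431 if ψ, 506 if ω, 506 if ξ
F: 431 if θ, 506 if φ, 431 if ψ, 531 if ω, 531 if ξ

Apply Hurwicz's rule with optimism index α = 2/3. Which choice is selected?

D

A: 2/3·531 + 1/3·456 = 506
B: 2/3·531 + 1/3·431 = 1493/3
C: 2/3·506 + 1/3·431 = 481
D: 2/3·531 + 1/3·481 = 1543/3
E: 2/3·531 + 1/3·431 = 1493/3
F: 2/3·531 + 1/3·431 = 1493/3
Highest Hurwicz score = 1543/3 → D.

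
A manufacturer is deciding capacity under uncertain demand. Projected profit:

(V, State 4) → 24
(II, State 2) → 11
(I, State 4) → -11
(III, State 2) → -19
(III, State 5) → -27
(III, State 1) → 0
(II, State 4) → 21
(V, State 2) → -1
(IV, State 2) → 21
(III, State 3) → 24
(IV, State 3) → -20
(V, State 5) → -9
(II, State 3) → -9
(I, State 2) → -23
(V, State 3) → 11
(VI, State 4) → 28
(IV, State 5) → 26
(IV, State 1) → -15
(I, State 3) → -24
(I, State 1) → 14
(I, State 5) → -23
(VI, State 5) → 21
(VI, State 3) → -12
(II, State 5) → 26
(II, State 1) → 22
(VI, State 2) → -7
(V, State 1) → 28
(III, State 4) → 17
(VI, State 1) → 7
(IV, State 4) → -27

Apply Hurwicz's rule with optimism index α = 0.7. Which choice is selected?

I: 0.7·14 + 0.3·(-24) = 2.6
II: 0.7·26 + 0.3·(-9) = 15.5
III: 0.7·24 + 0.3·(-27) = 8.7
IV: 0.7·26 + 0.3·(-27) = 10.1
V: 0.7·28 + 0.3·(-9) = 16.9
VI: 0.7·28 + 0.3·(-12) = 16
Highest Hurwicz score = 16.9 → V.

V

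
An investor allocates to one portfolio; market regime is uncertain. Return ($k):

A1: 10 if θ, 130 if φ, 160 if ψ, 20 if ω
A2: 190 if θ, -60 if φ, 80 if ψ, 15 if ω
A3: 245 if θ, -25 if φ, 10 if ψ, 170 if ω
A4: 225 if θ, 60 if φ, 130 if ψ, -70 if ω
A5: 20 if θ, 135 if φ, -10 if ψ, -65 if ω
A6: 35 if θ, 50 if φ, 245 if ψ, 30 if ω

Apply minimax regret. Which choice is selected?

A2

Column bests: θ=245, φ=135, ψ=245, ω=170.
A1 regrets: 235, 5, 85, 150 → max 235
A2 regrets: 55, 195, 165, 155 → max 195
A3 regrets: 0, 160, 235, 0 → max 235
A4 regrets: 20, 75, 115, 240 → max 240
A5 regrets: 225, 0, 255, 235 → max 255
A6 regrets: 210, 85, 0, 140 → max 210
Smallest max regret = 195 → A2.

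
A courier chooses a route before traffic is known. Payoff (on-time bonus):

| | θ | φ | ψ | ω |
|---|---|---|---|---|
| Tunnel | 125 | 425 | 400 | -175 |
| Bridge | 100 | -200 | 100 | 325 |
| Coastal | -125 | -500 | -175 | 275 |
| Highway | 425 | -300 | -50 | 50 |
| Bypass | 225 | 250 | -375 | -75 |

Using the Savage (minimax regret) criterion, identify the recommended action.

Tunnel

Column bests: θ=425, φ=425, ψ=400, ω=325.
Tunnel regrets: 300, 0, 0, 500 → max 500
Bridge regrets: 325, 625, 300, 0 → max 625
Coastal regrets: 550, 925, 575, 50 → max 925
Highway regrets: 0, 725, 450, 275 → max 725
Bypass regrets: 200, 175, 775, 400 → max 775
Smallest max regret = 500 → Tunnel.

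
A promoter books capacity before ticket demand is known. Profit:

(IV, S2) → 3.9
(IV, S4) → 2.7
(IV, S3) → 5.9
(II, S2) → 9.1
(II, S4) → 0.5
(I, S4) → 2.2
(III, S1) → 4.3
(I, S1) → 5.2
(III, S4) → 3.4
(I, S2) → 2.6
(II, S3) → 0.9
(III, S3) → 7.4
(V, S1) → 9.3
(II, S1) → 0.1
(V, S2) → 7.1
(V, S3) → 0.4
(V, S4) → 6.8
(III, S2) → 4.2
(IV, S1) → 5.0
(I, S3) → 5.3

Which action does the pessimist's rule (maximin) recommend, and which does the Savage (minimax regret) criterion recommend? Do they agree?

maximin → III; minimax regret → III (agree)

Row minima: I=2.2, II=0.1, III=3.4, IV=2.7, V=0.4
Best worst-case = 3.4 → III.
Column bests: S1=9.3, S2=9.1, S3=7.4, S4=6.8.
I regrets: 4.1, 6.5, 2.1, 4.6 → max 6.5
II regrets: 9.2, 0.0, 6.5, 6.3 → max 9.2
III regrets: 5.0, 4.9, 0.0, 3.4 → max 5.0
IV regrets: 4.3, 5.2, 1.5, 4.1 → max 5.2
V regrets: 0.0, 2.0, 7.0, 0.0 → max 7.0
Smallest max regret = 5.0 → III.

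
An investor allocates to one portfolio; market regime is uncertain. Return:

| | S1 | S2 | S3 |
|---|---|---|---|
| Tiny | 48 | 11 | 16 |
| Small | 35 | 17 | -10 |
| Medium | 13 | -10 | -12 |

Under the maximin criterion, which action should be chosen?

Row minima: Tiny=11, Small=-10, Medium=-12
Best worst-case = 11 → Tiny.

Tiny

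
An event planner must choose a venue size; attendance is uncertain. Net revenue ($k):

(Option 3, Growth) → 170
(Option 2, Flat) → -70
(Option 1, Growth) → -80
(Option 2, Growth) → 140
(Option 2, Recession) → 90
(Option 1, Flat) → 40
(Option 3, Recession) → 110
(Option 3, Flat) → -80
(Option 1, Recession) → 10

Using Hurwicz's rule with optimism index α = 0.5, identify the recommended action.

Option 1: 0.5·40 + 0.5·(-80) = -20
Option 2: 0.5·140 + 0.5·(-70) = 35
Option 3: 0.5·170 + 0.5·(-80) = 45
Highest Hurwicz score = 45 → Option 3.

Option 3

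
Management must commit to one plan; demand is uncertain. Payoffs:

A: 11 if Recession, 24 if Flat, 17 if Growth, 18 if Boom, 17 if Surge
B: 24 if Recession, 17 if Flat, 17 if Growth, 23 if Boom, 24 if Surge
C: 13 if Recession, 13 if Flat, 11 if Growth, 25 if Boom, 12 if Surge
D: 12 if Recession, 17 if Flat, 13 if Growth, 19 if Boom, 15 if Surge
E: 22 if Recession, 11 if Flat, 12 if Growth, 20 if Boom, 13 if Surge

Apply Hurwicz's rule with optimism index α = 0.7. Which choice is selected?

A: 0.7·24 + 0.3·11 = 20.1
B: 0.7·24 + 0.3·17 = 21.9
C: 0.7·25 + 0.3·11 = 20.8
D: 0.7·19 + 0.3·12 = 16.9
E: 0.7·22 + 0.3·11 = 18.7
Highest Hurwicz score = 21.9 → B.

B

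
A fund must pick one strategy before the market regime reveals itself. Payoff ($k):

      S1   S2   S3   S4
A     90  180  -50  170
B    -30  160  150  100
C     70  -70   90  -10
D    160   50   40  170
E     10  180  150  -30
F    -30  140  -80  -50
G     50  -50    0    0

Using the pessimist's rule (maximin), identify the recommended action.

D

Row minima: A=-50, B=-30, C=-70, D=40, E=-30, F=-80, G=-50
Best worst-case = 40 → D.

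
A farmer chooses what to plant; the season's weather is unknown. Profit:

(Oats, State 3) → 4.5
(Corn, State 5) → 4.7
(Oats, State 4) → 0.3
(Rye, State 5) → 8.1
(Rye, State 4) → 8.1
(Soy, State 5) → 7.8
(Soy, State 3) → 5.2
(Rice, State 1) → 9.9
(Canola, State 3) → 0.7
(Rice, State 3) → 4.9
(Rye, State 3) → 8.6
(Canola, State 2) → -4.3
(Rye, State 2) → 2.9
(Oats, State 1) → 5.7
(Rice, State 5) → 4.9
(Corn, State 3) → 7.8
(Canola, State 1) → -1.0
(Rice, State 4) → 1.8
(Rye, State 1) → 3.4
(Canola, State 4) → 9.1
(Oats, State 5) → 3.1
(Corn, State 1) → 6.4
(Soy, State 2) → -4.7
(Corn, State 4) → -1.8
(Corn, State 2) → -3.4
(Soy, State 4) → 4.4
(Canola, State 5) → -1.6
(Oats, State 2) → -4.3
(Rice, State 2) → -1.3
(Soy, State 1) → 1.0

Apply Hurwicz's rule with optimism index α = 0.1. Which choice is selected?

Rye: 0.1·8.6 + 0.9·2.9 = 3.47
Oats: 0.1·5.7 + 0.9·(-4.3) = -3.3
Rice: 0.1·9.9 + 0.9·(-1.3) = -0.18
Corn: 0.1·7.8 + 0.9·(-3.4) = -2.28
Soy: 0.1·7.8 + 0.9·(-4.7) = -3.45
Canola: 0.1·9.1 + 0.9·(-4.3) = -2.96
Highest Hurwicz score = 3.47 → Rye.

Rye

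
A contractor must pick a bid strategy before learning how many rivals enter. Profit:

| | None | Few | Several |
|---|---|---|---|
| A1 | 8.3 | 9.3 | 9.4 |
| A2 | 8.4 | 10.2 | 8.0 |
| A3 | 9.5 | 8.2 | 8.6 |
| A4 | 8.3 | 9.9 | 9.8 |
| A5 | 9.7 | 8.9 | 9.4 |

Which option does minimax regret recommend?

Column bests: None=9.7, Few=10.2, Several=9.8.
A1 regrets: 1.4, 0.9, 0.4 → max 1.4
A2 regrets: 1.3, 0.0, 1.8 → max 1.8
A3 regrets: 0.2, 2.0, 1.2 → max 2.0
A4 regrets: 1.4, 0.3, 0.0 → max 1.4
A5 regrets: 0.0, 1.3, 0.4 → max 1.3
Smallest max regret = 1.3 → A5.

A5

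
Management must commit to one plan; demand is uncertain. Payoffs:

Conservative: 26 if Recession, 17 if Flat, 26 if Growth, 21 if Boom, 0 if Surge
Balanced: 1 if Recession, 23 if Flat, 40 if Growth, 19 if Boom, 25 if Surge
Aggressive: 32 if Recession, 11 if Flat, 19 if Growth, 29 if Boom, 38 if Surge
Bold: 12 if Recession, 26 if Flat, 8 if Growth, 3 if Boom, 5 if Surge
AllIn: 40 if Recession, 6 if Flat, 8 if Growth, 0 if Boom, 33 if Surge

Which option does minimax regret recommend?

Column bests: Recession=40, Flat=26, Growth=40, Boom=29, Surge=38.
Conservative regrets: 14, 9, 14, 8, 38 → max 38
Balanced regrets: 39, 3, 0, 10, 13 → max 39
Aggressive regrets: 8, 15, 21, 0, 0 → max 21
Bold regrets: 28, 0, 32, 26, 33 → max 33
AllIn regrets: 0, 20, 32, 29, 5 → max 32
Smallest max regret = 21 → Aggressive.

Aggressive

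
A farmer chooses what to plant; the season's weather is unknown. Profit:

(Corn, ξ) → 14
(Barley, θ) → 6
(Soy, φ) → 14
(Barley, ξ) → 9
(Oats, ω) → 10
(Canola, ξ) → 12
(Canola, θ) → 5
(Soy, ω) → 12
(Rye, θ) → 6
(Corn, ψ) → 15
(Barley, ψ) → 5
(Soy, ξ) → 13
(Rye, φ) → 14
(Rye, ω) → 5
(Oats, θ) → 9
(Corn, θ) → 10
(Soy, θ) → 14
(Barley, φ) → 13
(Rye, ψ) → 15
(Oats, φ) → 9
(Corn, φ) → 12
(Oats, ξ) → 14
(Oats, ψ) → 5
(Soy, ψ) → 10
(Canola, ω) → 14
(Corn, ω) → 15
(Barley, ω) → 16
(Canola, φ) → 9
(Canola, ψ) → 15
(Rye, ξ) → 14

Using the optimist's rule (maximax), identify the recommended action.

Barley

Row maxima: Soy=14, Corn=15, Oats=14, Canola=15, Barley=16, Rye=15
Best best-case = 16 → Barley.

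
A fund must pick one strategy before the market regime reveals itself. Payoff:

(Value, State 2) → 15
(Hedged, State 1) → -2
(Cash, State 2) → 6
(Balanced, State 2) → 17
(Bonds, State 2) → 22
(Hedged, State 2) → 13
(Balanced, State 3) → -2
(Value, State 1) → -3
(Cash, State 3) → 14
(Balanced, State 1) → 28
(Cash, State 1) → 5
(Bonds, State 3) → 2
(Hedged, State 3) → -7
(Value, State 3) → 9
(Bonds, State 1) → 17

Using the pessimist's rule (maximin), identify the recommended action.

Cash

Row minima: Hedged=-7, Bonds=2, Cash=5, Value=-3, Balanced=-2
Best worst-case = 5 → Cash.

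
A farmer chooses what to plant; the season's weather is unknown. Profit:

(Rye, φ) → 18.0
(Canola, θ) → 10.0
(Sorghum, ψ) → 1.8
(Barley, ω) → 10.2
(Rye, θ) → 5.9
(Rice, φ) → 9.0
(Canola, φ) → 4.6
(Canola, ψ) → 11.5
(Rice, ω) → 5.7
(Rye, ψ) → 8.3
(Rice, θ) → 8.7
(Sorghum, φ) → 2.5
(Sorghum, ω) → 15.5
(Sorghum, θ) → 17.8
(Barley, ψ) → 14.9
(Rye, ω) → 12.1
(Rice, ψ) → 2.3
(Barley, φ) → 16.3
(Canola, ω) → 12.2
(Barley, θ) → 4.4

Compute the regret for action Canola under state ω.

Best payoff under ω is 15.5.
Regret = 15.5 − 12.2 = 3.3.

3.3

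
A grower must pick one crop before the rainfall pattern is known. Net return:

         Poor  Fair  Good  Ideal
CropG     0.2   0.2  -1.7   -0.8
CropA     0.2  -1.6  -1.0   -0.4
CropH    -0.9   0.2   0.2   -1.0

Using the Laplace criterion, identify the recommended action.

Row averages: CropG=-0.525, CropA=-0.7, CropH=-0.375
Highest average = -0.375 → CropH.

CropH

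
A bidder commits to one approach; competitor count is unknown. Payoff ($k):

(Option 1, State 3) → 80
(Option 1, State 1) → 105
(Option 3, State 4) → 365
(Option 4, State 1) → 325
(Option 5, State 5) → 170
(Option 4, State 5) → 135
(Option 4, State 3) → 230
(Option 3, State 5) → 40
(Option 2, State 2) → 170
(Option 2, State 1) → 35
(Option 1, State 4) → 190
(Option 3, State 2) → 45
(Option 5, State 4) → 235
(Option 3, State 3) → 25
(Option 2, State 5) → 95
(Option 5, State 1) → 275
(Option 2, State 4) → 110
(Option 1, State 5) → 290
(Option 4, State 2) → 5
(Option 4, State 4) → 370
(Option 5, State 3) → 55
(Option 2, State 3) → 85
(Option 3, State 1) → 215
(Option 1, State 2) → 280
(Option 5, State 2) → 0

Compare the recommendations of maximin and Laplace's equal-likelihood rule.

maximin → Option 1; laplace → Option 4 (disagree)

Row minima: Option 1=80, Option 2=35, Option 3=25, Option 4=5, Option 5=0
Best worst-case = 80 → Option 1.
Row averages: Option 1=189, Option 2=99, Option 3=138, Option 4=213, Option 5=147
Highest average = 213 → Option 4.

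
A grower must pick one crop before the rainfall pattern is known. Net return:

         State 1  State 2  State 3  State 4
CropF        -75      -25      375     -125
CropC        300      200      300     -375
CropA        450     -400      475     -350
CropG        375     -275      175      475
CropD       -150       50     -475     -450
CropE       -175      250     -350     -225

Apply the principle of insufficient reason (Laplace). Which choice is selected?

CropG

Row averages: CropF=37.5, CropC=106.25, CropA=43.75, CropG=187.5, CropD=-256.25, CropE=-125
Highest average = 187.5 → CropG.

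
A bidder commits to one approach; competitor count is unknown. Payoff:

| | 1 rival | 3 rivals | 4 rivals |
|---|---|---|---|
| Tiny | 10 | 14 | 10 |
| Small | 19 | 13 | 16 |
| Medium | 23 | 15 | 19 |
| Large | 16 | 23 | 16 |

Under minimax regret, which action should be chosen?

Column bests: 1 rival=23, 3 rivals=23, 4 rivals=19.
Tiny regrets: 13, 9, 9 → max 13
Small regrets: 4, 10, 3 → max 10
Medium regrets: 0, 8, 0 → max 8
Large regrets: 7, 0, 3 → max 7
Smallest max regret = 7 → Large.

Large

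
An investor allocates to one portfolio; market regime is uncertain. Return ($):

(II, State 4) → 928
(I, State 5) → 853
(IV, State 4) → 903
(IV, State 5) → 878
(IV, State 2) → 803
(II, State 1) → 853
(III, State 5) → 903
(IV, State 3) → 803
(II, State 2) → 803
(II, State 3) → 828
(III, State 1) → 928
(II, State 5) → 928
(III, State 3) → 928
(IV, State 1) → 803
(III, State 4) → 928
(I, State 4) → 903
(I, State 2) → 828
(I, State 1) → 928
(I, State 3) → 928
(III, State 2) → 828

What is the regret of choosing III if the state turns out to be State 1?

0

Best payoff under State 1 is 928.
Regret = 928 − 928 = 0.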